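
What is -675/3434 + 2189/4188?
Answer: 2345063/7190796 ≈ 0.32612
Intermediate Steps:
-675/3434 + 2189/4188 = 2345063/7190796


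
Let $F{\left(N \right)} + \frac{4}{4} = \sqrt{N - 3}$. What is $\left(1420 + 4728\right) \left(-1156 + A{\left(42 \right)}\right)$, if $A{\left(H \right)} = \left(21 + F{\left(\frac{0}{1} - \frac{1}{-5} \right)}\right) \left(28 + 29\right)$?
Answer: $-98368 + \frac{350436 i \sqrt{70}}{5} \approx -98368.0 + 5.8639 \cdot 10^{5} i$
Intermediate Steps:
$F{\left(N \right)} = -1 + \sqrt{-3 + N}$ ($F{\left(N \right)} = -1 + \sqrt{N - 3} = -1 + \sqrt{-3 + N}$)
$A{\left(H \right)} = 1140 + \frac{57 i \sqrt{70}}{5}$ ($A{\left(H \right)} = \left(21 - \left(1 - \sqrt{-3 + \left(\frac{0}{1} - \frac{1}{-5}\right)}\right)\right) \left(28 + 29\right) = \left(21 - \left(1 - \sqrt{-3 + \left(0 \cdot 1 - - \frac{1}{5}\right)}\right)\right) 57 = \left(21 - \left(1 - \sqrt{-3 + \left(0 + \frac{1}{5}\right)}\right)\right) 57 = \left(21 - \left(1 - \sqrt{-3 + \frac{1}{5}}\right)\right) 57 = \left(21 - \left(1 - \sqrt{- \frac{14}{5}}\right)\right) 57 = \left(21 - \left(1 - \frac{i \sqrt{70}}{5}\right)\right) 57 = \left(20 + \frac{i \sqrt{70}}{5}\right) 57 = 1140 + \frac{57 i \sqrt{70}}{5}$)
$\left(1420 + 4728\right) \left(-1156 + A{\left(42 \right)}\right) = \left(1420 + 4728\right) \left(-1156 + \left(1140 + \frac{57 i \sqrt{70}}{5}\right)\right) = 6148 \left(-16 + \frac{57 i \sqrt{70}}{5}\right) = -98368 + \frac{350436 i \sqrt{70}}{5}$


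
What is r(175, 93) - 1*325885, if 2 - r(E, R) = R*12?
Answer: -326999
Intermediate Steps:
r(E, R) = 2 - 12*R (r(E, R) = 2 - R*12 = 2 - 12*R)
r(175, 93) - 1*325885 = (2 - 12*93) - 1*325885 = (2 - 1116) - 325885 = -1114 - 325885 = -326999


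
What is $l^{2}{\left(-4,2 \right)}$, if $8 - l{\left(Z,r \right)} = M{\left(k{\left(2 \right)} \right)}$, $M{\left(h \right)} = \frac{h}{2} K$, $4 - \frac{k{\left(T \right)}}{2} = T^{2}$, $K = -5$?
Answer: $64$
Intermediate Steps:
$k{\left(T \right)} = 8 - 2 T^{2}$
$M{\left(h \right)} = - \frac{5 h}{2}$ ($M{\left(h \right)} = \frac{h}{2} \left(-5\right) = - \frac{5 h}{2}$)
$l{\left(Z,r \right)} = 8$ ($l{\left(Z,r \right)} = 8 - - \frac{5 \left(8 - 2 \cdot 2^{2}\right)}{2} = 8 - - \frac{5 \left(8 - 8\right)}{2} = 8 - \left(- \frac{5}{2}\right) 0 = 8 - 0 = 8 + 0 = 8$)
$l^{2}{\left(-4,2 \right)} = 8^{2} = 64$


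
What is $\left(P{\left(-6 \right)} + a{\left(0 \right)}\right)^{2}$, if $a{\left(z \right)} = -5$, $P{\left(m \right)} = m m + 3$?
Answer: $1156$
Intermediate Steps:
$P{\left(m \right)} = 3 + m^{2}$ ($P{\left(m \right)} = m^{2} + 3 = 3 + m^{2}$)
$\left(P{\left(-6 \right)} + a{\left(0 \right)}\right)^{2} = \left(\left(3 + \left(-6\right)^{2}\right) - 5\right)^{2} = \left(\left(3 + 36\right) - 5\right)^{2} = \left(39 - 5\right)^{2} = 34^{2} = 1156$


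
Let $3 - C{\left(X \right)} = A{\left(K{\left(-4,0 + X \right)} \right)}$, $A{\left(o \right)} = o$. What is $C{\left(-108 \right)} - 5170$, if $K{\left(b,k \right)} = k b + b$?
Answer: $-5595$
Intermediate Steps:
$K{\left(b,k \right)} = b + b k$ ($K{\left(b,k \right)} = b k + b = b + b k$)
$C{\left(X \right)} = 7 + 4 X$ ($C{\left(X \right)} = 3 - - 4 \left(1 + \left(0 + X\right)\right) = 3 - - 4 \left(1 + X\right) = 3 - \left(-4 - 4 X\right) = 3 + \left(4 + 4 X\right) = 7 + 4 X$)
$C{\left(-108 \right)} - 5170 = \left(7 + 4 \left(-108\right)\right) - 5170 = \left(7 - 432\right) - 5170 = -425 - 5170 = -5595$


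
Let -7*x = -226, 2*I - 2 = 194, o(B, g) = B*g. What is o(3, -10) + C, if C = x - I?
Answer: -670/7 ≈ -95.714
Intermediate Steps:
I = 98 (I = 1 + (1/2)*194 = 1 + 97 = 98)
x = 226/7 (x = -1/7*(-226) = 226/7 ≈ 32.286)
C = -460/7 (C = 226/7 - 1*98 = 226/7 - 98 = -460/7 ≈ -65.714)
o(3, -10) + C = 3*(-10) - 460/7 = -30 - 460/7 = -670/7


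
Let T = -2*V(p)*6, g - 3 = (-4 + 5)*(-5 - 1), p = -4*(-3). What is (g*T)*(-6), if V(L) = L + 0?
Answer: -2592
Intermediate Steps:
p = 12
g = -3 (g = 3 + (-4 + 5)*(-5 - 1) = 3 + 1*(-6) = 3 - 6 = -3)
V(L) = L
T = -144 (T = -2*12*6 = -24*6 = -144)
(g*T)*(-6) = -3*(-144)*(-6) = 432*(-6) = -2592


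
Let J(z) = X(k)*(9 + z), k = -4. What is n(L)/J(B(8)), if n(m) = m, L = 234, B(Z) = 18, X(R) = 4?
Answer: 13/6 ≈ 2.1667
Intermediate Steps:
J(z) = 36 + 4*z (J(z) = 4*(9 + z) = 36 + 4*z)
n(L)/J(B(8)) = 234/(36 + 4*18) = 234/(36 + 72) = 234/108 = 234*(1/108) = 13/6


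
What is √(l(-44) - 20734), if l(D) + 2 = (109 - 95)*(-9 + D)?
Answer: I*√21478 ≈ 146.55*I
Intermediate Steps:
l(D) = -128 + 14*D (l(D) = -2 + (109 - 95)*(-9 + D) = -2 + 14*(-9 + D) = -2 + (-126 + 14*D) = -128 + 14*D)
√(l(-44) - 20734) = √((-128 + 14*(-44)) - 20734) = √((-128 - 616) - 20734) = √(-744 - 20734) = √(-21478) = I*√21478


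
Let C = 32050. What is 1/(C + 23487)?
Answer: 1/55537 ≈ 1.8006e-5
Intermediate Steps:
1/(C + 23487) = 1/(32050 + 23487) = 1/55537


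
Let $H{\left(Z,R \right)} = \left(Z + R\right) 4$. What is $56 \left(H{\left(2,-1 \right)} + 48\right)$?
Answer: $2912$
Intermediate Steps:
$H{\left(Z,R \right)} = 4 R + 4 Z$ ($H{\left(Z,R \right)} = \left(R + Z\right) 4 = 4 R + 4 Z$)
$56 \left(H{\left(2,-1 \right)} + 48\right) = 56 \left(\left(4 \left(-1\right) + 4 \cdot 2\right) + 48\right) = 56 \left(\left(-4 + 8\right) + 48\right) = 56 \left(4 + 48\right) = 56 \cdot 52 = 2912$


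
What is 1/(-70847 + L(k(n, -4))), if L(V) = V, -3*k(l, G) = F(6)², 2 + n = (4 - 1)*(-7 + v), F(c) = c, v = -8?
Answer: -1/70859 ≈ -1.4113e-5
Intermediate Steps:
n = -47 (n = -2 + (4 - 1)*(-7 - 8) = -2 + 3*(-15) = -2 - 45 = -47)
k(l, G) = -12 (k(l, G) = -⅓*6² = -⅓*36 = -12)
1/(-70847 + L(k(n, -4))) = 1/(-70847 - 12) = 1/(-70859) = -1/70859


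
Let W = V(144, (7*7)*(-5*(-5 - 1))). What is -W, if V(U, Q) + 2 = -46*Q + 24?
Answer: 67598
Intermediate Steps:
V(U, Q) = 22 - 46*Q (V(U, Q) = -2 + (-46*Q + 24) = -2 + (24 - 46*Q) = 22 - 46*Q)
W = -67598 (W = 22 - 46*7*7*(-5*(-5 - 1)) = 22 - 2254*(-5*(-6)) = 22 - 2254*30 = 22 - 46*1470 = 22 - 67620 = -67598)
-W = -1*(-67598) = 67598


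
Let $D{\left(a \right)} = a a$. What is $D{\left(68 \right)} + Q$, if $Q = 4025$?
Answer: $8649$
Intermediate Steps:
$D{\left(a \right)} = a^{2}$
$D{\left(68 \right)} + Q = 68^{2} + 4025 = 4624 + 4025 = 8649$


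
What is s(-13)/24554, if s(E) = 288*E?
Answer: -1872/12277 ≈ -0.15248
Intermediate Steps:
s(-13)/24554 = (288*(-13))/24554 = -3744*1/24554 = -1872/12277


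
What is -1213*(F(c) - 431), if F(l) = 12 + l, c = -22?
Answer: 534933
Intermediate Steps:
-1213*(F(c) - 431) = -1213*((12 - 22) - 431) = -1213*(-10 - 431) = -1213*(-441) = 534933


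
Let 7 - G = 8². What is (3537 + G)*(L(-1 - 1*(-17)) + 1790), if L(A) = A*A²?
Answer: 20483280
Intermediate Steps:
G = -57 (G = 7 - 1*8² = 7 - 1*64 = 7 - 64 = -57)
L(A) = A³
(3537 + G)*(L(-1 - 1*(-17)) + 1790) = (3537 - 57)*((-1 - 1*(-17))³ + 1790) = 3480*((-1 + 17)³ + 1790) = 3480*(16³ + 1790) = 3480*(4096 + 1790) = 3480*5886 = 20483280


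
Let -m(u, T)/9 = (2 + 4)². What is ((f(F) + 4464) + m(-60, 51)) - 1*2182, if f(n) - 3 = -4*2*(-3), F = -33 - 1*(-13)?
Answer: 1985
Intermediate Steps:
F = -20 (F = -33 + 13 = -20)
f(n) = 27 (f(n) = 3 - 4*2*(-3) = 3 - 8*(-3) = 3 + 24 = 27)
m(u, T) = -324 (m(u, T) = -9*(2 + 4)² = -9*6² = -9*36 = -324)
((f(F) + 4464) + m(-60, 51)) - 1*2182 = ((27 + 4464) - 324) - 1*2182 = (4491 - 324) - 2182 = 4167 - 2182 = 1985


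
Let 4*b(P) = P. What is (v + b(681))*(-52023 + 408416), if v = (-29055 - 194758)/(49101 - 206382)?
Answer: 38491731647909/629124 ≈ 6.1183e+7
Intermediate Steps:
b(P) = P/4
v = 223813/157281 (v = -223813/(-157281) = -223813*(-1/157281) = 223813/157281 ≈ 1.4230)
(v + b(681))*(-52023 + 408416) = (223813/157281 + (1/4)*681)*(-52023 + 408416) = (223813/157281 + 681/4)*356393 = (108003613/629124)*356393 = 38491731647909/629124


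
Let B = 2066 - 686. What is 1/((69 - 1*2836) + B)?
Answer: -1/1387 ≈ -0.00072098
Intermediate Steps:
B = 1380
1/((69 - 1*2836) + B) = 1/((69 - 1*2836) + 1380) = 1/((69 - 2836) + 1380) = 1/(-2767 + 1380) = 1/(-1387) = -1/1387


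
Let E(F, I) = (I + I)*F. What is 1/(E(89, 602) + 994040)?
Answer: 1/1101196 ≈ 9.0810e-7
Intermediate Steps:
E(F, I) = 2*F*I (E(F, I) = (2*I)*F = 2*F*I)
1/(E(89, 602) + 994040) = 1/(2*89*602 + 994040) = 1/(107156 + 994040) = 1/1101196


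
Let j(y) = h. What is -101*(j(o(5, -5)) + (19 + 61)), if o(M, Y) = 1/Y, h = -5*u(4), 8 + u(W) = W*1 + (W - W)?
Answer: -10100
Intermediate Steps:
u(W) = -8 + W (u(W) = -8 + (W*1 + (W - W)) = -8 + (W + 0) = -8 + W)
h = 20 (h = -5*(-8 + 4) = -5*(-4) = 20)
j(y) = 20
-101*(j(o(5, -5)) + (19 + 61)) = -101*(20 + (19 + 61)) = -101*(20 + 80) = -101*100 = -10100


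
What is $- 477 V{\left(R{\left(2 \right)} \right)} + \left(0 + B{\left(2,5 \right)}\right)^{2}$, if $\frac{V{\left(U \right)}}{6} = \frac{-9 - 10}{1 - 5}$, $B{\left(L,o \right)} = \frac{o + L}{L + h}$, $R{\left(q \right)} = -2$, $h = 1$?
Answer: $- \frac{244603}{18} \approx -13589.0$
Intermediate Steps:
$B{\left(L,o \right)} = \frac{L + o}{1 + L}$ ($B{\left(L,o \right)} = \frac{o + L}{L + 1} = \frac{L + o}{1 + L}$)
$V{\left(U \right)} = \frac{57}{2}$ ($V{\left(U \right)} = 6 \frac{-9 - 10}{1 - 5} = 6 \left(- \frac{19}{-4}\right) = 6 \left(\left(-19\right) \left(- \frac{1}{4}\right)\right) = 6 \cdot \frac{19}{4} = \frac{57}{2}$)
$- 477 V{\left(R{\left(2 \right)} \right)} + \left(0 + B{\left(2,5 \right)}\right)^{2} = \left(-477\right) \frac{57}{2} + \left(0 + \frac{2 + 5}{1 + 2}\right)^{2} = - \frac{27189}{2} + \left(0 + \frac{1}{3} \cdot 7\right)^{2} = - \frac{27189}{2} + \left(0 + \frac{7}{3}\right)^{2} = - \frac{27189}{2} + \left(\frac{7}{3}\right)^{2} = - \frac{27189}{2} + \frac{49}{9} = - \frac{244603}{18}$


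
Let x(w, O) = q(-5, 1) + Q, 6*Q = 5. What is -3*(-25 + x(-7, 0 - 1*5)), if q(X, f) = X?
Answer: 175/2 ≈ 87.500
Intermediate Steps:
Q = ⅚ (Q = (⅙)*5 = ⅚ ≈ 0.83333)
x(w, O) = -25/6 (x(w, O) = -5 + ⅚ = -25/6)
-3*(-25 + x(-7, 0 - 1*5)) = -3*(-25 - 25/6) = -3*(-175/6) = 175/2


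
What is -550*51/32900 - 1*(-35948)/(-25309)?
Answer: -37852133/16653322 ≈ -2.2729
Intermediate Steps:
-550*51/32900 - 1*(-35948)/(-25309) = -28050*1/32900 + 35948*(-1/25309) = -561/658 - 35948/25309 = -37852133/16653322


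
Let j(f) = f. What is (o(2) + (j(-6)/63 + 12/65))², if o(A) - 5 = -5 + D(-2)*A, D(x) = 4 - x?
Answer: 272316004/1863225 ≈ 146.15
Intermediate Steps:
o(A) = 6*A (o(A) = 5 + (-5 + (4 - 1*(-2))*A) = 5 + (-5 + (4 + 2)*A) = 5 + (-5 + 6*A) = 6*A)
(o(2) + (j(-6)/63 + 12/65))² = (6*2 + (-6/63 + 12/65))² = (12 + (-6*1/63 + 12*(1/65)))² = (12 + (-2/21 + 12/65))² = (12 + 122/1365)² = (16502/1365)² = 272316004/1863225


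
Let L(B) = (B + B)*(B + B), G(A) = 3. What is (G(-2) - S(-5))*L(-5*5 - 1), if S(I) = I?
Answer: 21632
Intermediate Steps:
L(B) = 4*B**2 (L(B) = (2*B)*(2*B) = 4*B**2)
(G(-2) - S(-5))*L(-5*5 - 1) = (3 - 1*(-5))*(4*(-5*5 - 1)**2) = (3 + 5)*(4*(-25 - 1)**2) = 8*(4*(-26)**2) = 8*(4*676) = 8*2704 = 21632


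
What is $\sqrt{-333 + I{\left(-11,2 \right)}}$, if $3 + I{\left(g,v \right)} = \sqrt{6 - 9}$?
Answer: $\sqrt{-336 + i \sqrt{3}} \approx 0.04725 + 18.33 i$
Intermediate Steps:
$I{\left(g,v \right)} = -3 + i \sqrt{3}$ ($I{\left(g,v \right)} = -3 + \sqrt{6 - 9} = -3 + \sqrt{-3} = -3 + i \sqrt{3}$)
$\sqrt{-333 + I{\left(-11,2 \right)}} = \sqrt{-333 - \left(3 - i \sqrt{3}\right)} = \sqrt{-336 + i \sqrt{3}}$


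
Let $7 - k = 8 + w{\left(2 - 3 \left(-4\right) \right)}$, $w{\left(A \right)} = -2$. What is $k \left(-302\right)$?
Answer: $-302$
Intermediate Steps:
$k = 1$ ($k = 7 - \left(8 - 2\right) = 7 - 6 = 1$)
$k \left(-302\right) = 1 \left(-302\right) = -302$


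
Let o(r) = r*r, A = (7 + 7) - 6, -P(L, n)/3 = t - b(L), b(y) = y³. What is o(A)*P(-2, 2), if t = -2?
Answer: -1152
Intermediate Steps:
P(L, n) = 6 + 3*L³ (P(L, n) = -3*(-2 - L³) = 6 + 3*L³)
A = 8 (A = 14 - 6 = 8)
o(r) = r²
o(A)*P(-2, 2) = 8²*(6 + 3*(-2)³) = 64*(6 + 3*(-8)) = 64*(6 - 24) = 64*(-18) = -1152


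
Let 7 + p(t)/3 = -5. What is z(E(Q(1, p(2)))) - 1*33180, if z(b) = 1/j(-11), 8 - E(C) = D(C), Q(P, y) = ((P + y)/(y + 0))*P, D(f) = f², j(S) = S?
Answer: -364981/11 ≈ -33180.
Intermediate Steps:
p(t) = -36 (p(t) = -21 + 3*(-5) = -21 - 15 = -36)
Q(P, y) = P*(P + y)/y (Q(P, y) = ((P + y)/y)*P = P*(P + y)/y)
E(C) = 8 - C²
z(b) = -1/11 (z(b) = 1/(-11) = -1/11)
z(E(Q(1, p(2)))) - 1*33180 = -1/11 - 1*33180 = -1/11 - 33180 = -364981/11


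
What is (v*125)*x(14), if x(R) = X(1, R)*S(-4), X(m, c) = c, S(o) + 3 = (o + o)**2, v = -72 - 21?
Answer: -9927750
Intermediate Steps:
v = -93
S(o) = -3 + 4*o**2 (S(o) = -3 + (o + o)**2 = -3 + (2*o)**2 = -3 + 4*o**2)
x(R) = 61*R (x(R) = R*(-3 + 4*(-4)**2) = R*(-3 + 4*16) = R*(-3 + 64) = R*61 = 61*R)
(v*125)*x(14) = (-93*125)*(61*14) = -11625*854 = -9927750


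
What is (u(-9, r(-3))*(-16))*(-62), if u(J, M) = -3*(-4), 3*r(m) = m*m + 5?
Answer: 11904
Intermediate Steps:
r(m) = 5/3 + m²/3 (r(m) = (m*m + 5)/3 = (m² + 5)/3 = (5 + m²)/3 = 5/3 + m²/3)
u(J, M) = 12
(u(-9, r(-3))*(-16))*(-62) = (12*(-16))*(-62) = -192*(-62) = 11904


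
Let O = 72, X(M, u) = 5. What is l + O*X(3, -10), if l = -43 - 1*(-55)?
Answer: 372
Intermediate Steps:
l = 12 (l = -43 + 55 = 12)
l + O*X(3, -10) = 12 + 72*5 = 12 + 360 = 372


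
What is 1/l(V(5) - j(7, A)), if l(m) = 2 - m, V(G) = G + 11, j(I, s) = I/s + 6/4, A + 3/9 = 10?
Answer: -58/683 ≈ -0.084919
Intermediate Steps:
A = 29/3 (A = -⅓ + 10 = 29/3 ≈ 9.6667)
j(I, s) = 3/2 + I/s (j(I, s) = I/s + 6*(¼) = I/s + 3/2 = 3/2 + I/s)
V(G) = 11 + G
1/l(V(5) - j(7, A)) = 1/(2 - ((11 + 5) - (3/2 + 7/(29/3)))) = 1/(2 - (16 - (3/2 + 7*(3/29)))) = 1/(2 - (16 - (3/2 + 21/29))) = 1/(2 - (16 - 1*129/58)) = 1/(2 - (16 - 129/58)) = 1/(2 - 1*799/58) = 1/(2 - 799/58) = 1/(-683/58) = -58/683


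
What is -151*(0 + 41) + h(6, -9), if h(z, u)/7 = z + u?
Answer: -6212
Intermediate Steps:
h(z, u) = 7*u + 7*z (h(z, u) = 7*(z + u) = 7*(u + z) = 7*u + 7*z)
-151*(0 + 41) + h(6, -9) = -151*(0 + 41) + (7*(-9) + 7*6) = -151*41 + (-63 + 42) = -6191 - 21 = -6212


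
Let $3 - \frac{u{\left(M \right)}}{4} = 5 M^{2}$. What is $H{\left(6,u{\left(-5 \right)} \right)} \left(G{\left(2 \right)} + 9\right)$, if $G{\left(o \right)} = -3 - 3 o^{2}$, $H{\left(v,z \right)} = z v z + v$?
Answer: $-8573220$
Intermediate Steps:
$u{\left(M \right)} = 12 - 20 M^{2}$ ($u{\left(M \right)} = 12 - 4 \cdot 5 M^{2} = 12 - 20 M^{2}$)
$H{\left(v,z \right)} = v + v z^{2}$ ($H{\left(v,z \right)} = v z z + v = v z^{2} + v = v + v z^{2}$)
$G{\left(o \right)} = -3 - 3 o^{2}$
$H{\left(6,u{\left(-5 \right)} \right)} \left(G{\left(2 \right)} + 9\right) = 6 \left(1 + \left(12 - 20 \left(-5\right)^{2}\right)^{2}\right) \left(\left(-3 - 3 \cdot 2^{2}\right) + 9\right) = 6 \left(1 + \left(12 - 500\right)^{2}\right) \left(\left(-3 - 12\right) + 9\right) = 6 \left(1 + \left(-488\right)^{2}\right) \left(-15 + 9\right) = 6 \left(1 + 238144\right) \left(-6\right) = 6 \cdot 238145 \left(-6\right) = 1428870 \left(-6\right) = -8573220$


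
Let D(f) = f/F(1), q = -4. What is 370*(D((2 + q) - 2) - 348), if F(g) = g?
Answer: -130240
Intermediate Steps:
D(f) = f (D(f) = f/1 = f*1 = f)
370*(D((2 + q) - 2) - 348) = 370*(((2 - 4) - 2) - 348) = 370*((-2 - 2) - 348) = 370*(-4 - 348) = 370*(-352) = -130240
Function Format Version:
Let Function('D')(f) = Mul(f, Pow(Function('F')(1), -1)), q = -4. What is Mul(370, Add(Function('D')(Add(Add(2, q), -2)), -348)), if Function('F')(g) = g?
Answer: -130240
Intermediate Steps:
Function('D')(f) = f (Function('D')(f) = Mul(f, Pow(1, -1)) = Mul(f, 1) = f)
Mul(370, Add(Function('D')(Add(Add(2, q), -2)), -348)) = Mul(370, Add(Add(Add(2, -4), -2), -348)) = Mul(370, Add(Add(-2, -2), -348)) = Mul(370, Add(-4, -348)) = Mul(370, -352) = -130240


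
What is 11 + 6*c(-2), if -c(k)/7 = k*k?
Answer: -157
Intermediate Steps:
c(k) = -7*k**2 (c(k) = -7*k*k = -7*k**2)
11 + 6*c(-2) = 11 + 6*(-7*(-2)**2) = 11 + 6*(-7*4) = 11 + 6*(-28) = 11 - 168 = -157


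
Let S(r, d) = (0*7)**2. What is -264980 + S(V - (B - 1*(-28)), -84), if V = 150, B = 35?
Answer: -264980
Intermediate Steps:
S(r, d) = 0 (S(r, d) = 0**2 = 0)
-264980 + S(V - (B - 1*(-28)), -84) = -264980 + 0 = -264980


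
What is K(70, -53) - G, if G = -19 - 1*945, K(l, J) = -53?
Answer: 911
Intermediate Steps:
G = -964 (G = -19 - 945 = -964)
K(70, -53) - G = -53 - 1*(-964) = -53 + 964 = 911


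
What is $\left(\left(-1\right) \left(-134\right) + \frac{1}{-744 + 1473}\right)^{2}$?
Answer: $\frac{9542749969}{531441} \approx 17956.0$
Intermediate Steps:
$\left(\left(-1\right) \left(-134\right) + \frac{1}{-744 + 1473}\right)^{2} = \left(134 + \frac{1}{729}\right)^{2} = \left(\frac{97687}{729}\right)^{2} = \frac{9542749969}{531441}$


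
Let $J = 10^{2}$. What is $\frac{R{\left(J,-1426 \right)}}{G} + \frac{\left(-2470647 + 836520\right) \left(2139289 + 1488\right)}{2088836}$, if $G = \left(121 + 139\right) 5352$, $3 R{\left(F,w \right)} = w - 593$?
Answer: $- \frac{1216989125016137177}{726664267680} \approx -1.6748 \cdot 10^{6}$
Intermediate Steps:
$J = 100$
$R{\left(F,w \right)} = - \frac{593}{3} + \frac{w}{3}$ ($R{\left(F,w \right)} = \frac{w - 593}{3} = \frac{-593 + w}{3} = - \frac{593}{3} + \frac{w}{3}$)
$G = 1391520$ ($G = 260 \cdot 5352 = 1391520$)
$\frac{R{\left(J,-1426 \right)}}{G} + \frac{\left(-2470647 + 836520\right) \left(2139289 + 1488\right)}{2088836} = \frac{- \frac{593}{3} + \frac{1}{3} \left(-1426\right)}{1391520} + \frac{\left(-2470647 + 836520\right) \left(2139289 + 1488\right)}{2088836} = \left(- \frac{593}{3} - \frac{1426}{3}\right) \frac{1}{1391520} + \left(-1634127\right) 2140777 \cdot \frac{1}{2088836} = \left(-673\right) \frac{1}{1391520} - \frac{3498301496679}{2088836} = - \frac{673}{1391520} - \frac{3498301496679}{2088836} = - \frac{1216989125016137177}{726664267680}$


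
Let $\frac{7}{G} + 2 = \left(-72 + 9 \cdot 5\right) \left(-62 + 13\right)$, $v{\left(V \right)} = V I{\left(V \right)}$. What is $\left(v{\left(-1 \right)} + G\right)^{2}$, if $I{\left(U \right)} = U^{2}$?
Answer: $\frac{1726596}{1745041} \approx 0.98943$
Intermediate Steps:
$v{\left(V \right)} = V^{3}$ ($v{\left(V \right)} = V V^{2} = V^{3}$)
$G = \frac{7}{1321}$ ($G = \frac{7}{-2 + \left(-72 + 9 \cdot 5\right) \left(-62 + 13\right)} = \frac{7}{-2 + \left(-72 + 45\right) \left(-49\right)} = \frac{7}{-2 - -1323} = \frac{7}{-2 + 1323} = \frac{7}{1321} \approx 0.005299$)
$\left(v{\left(-1 \right)} + G\right)^{2} = \left(\left(-1\right)^{3} + \frac{7}{1321}\right)^{2} = \left(-1 + \frac{7}{1321}\right)^{2} = \left(- \frac{1314}{1321}\right)^{2} = \frac{1726596}{1745041}$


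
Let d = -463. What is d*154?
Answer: -71302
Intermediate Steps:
d*154 = -463*154 = -71302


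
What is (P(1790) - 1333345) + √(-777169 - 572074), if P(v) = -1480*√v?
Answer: -1333345 - 1480*√1790 + I*√1349243 ≈ -1.396e+6 + 1161.6*I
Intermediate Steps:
(P(1790) - 1333345) + √(-777169 - 572074) = (-1480*√1790 - 1333345) + √(-777169 - 572074) = (-1333345 - 1480*√1790) + √(-1349243) = (-1333345 - 1480*√1790) + I*√1349243 = -1333345 - 1480*√1790 + I*√1349243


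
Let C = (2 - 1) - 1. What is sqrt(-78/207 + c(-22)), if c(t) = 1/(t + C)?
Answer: I*sqrt(973038)/1518 ≈ 0.64982*I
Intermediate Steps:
C = 0 (C = 1 - 1 = 0)
c(t) = 1/t (c(t) = 1/(t + 0) = 1/t)
sqrt(-78/207 + c(-22)) = sqrt(-78/207 + 1/(-22)) = sqrt(-78*1/207 - 1/22) = sqrt(-26/69 - 1/22) = sqrt(-641/1518) = I*sqrt(973038)/1518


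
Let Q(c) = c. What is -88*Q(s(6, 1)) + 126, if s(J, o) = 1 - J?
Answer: 566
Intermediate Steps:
-88*Q(s(6, 1)) + 126 = -88*(1 - 1*6) + 126 = -88*(1 - 6) + 126 = -88*(-5) + 126 = 440 + 126 = 566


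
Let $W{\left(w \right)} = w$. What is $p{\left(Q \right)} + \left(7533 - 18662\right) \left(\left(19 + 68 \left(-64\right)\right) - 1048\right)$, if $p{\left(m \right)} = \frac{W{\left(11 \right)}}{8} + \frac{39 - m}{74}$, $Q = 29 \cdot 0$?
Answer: $\frac{17726004667}{296} \approx 5.9885 \cdot 10^{7}$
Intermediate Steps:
$Q = 0$
$p{\left(m \right)} = \frac{563}{296} - \frac{m}{74}$ ($p{\left(m \right)} = \frac{11}{8} + \frac{39 - m}{74} = 11 \cdot \frac{1}{8} + \left(39 - m\right) \frac{1}{74} = \frac{11}{8} - \left(- \frac{39}{74} + \frac{m}{74}\right) = \frac{563}{296} - \frac{m}{74}$)
$p{\left(Q \right)} + \left(7533 - 18662\right) \left(\left(19 + 68 \left(-64\right)\right) - 1048\right) = \left(\frac{563}{296} - 0\right) + \left(7533 - 18662\right) \left(\left(19 + 68 \left(-64\right)\right) - 1048\right) = \left(\frac{563}{296} + 0\right) - 11129 \left(\left(19 - 4352\right) - 1048\right) = \frac{563}{296} - 11129 \left(-4333 - 1048\right) = \frac{563}{296} - -59885149 = \frac{563}{296} + 59885149 = \frac{17726004667}{296}$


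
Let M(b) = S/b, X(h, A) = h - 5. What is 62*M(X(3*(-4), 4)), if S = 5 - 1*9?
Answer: 248/17 ≈ 14.588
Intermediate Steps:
X(h, A) = -5 + h
S = -4 (S = 5 - 9 = -4)
M(b) = -4/b
62*M(X(3*(-4), 4)) = 62*(-4/(-5 + 3*(-4))) = 62*(-4/(-5 - 12)) = 62*(-4/(-17)) = 62*(-4*(-1/17)) = 62*(4/17) = 248/17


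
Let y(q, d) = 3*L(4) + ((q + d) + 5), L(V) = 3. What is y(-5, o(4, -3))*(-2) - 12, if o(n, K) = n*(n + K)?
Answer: -38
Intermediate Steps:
o(n, K) = n*(K + n)
y(q, d) = 14 + d + q (y(q, d) = 3*3 + ((q + d) + 5) = 9 + ((d + q) + 5) = 9 + (5 + d + q) = 14 + d + q)
y(-5, o(4, -3))*(-2) - 12 = (14 + 4*(-3 + 4) - 5)*(-2) - 12 = (14 + 4*1 - 5)*(-2) - 12 = (14 + 4 - 5)*(-2) - 12 = 13*(-2) - 12 = -26 - 12 = -38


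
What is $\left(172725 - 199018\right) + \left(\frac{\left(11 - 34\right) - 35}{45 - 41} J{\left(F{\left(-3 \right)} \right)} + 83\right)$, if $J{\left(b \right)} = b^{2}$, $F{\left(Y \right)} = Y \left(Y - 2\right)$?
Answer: $- \frac{58945}{2} \approx -29473.0$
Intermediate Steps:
$F{\left(Y \right)} = Y \left(-2 + Y\right)$
$\left(172725 - 199018\right) + \left(\frac{\left(11 - 34\right) - 35}{45 - 41} J{\left(F{\left(-3 \right)} \right)} + 83\right) = \left(172725 - 199018\right) + \left(\frac{\left(11 - 34\right) - 35}{45 - 41} \left(- 3 \left(-2 - 3\right)\right)^{2} + 83\right) = -26293 + \left(\frac{\left(11 - 34\right) - 35}{4} \left(\left(-3\right) \left(-5\right)\right)^{2} + 83\right) = -26293 + \left(\left(-23 - 35\right) \frac{1}{4} \cdot 15^{2} + 83\right) = -26293 + \left(\left(-58\right) \frac{1}{4} \cdot 225 + 83\right) = -26293 + \left(\left(- \frac{29}{2}\right) 225 + 83\right) = -26293 + \left(- \frac{6525}{2} + 83\right) = -26293 - \frac{6359}{2} = - \frac{58945}{2}$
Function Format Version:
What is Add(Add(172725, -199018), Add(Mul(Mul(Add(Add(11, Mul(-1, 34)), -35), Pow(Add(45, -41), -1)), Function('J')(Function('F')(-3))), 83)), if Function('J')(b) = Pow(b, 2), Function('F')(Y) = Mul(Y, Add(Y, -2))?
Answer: Rational(-58945, 2) ≈ -29473.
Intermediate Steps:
Function('F')(Y) = Mul(Y, Add(-2, Y))
Add(Add(172725, -199018), Add(Mul(Mul(Add(Add(11, Mul(-1, 34)), -35), Pow(Add(45, -41), -1)), Function('J')(Function('F')(-3))), 83)) = Add(Add(172725, -199018), Add(Mul(Mul(Add(Add(11, Mul(-1, 34)), -35), Pow(Add(45, -41), -1)), Pow(Mul(-3, Add(-2, -3)), 2)), 83)) = Add(-26293, Add(Mul(Mul(Add(Add(11, -34), -35), Pow(4, -1)), Pow(Mul(-3, -5), 2)), 83)) = Add(-26293, Add(Mul(Mul(Add(-23, -35), Rational(1, 4)), Pow(15, 2)), 83)) = Add(-26293, Add(Mul(Mul(-58, Rational(1, 4)), 225), 83)) = Add(-26293, Add(Mul(Rational(-29, 2), 225), 83)) = Add(-26293, Add(Rational(-6525, 2), 83)) = Add(-26293, Rational(-6359, 2)) = Rational(-58945, 2)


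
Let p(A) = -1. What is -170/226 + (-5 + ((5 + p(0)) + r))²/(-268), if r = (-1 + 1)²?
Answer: -22893/30284 ≈ -0.75594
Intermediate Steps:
r = 0 (r = 0² = 0)
-170/226 + (-5 + ((5 + p(0)) + r))²/(-268) = -170/226 + (-5 + ((5 - 1) + 0))²/(-268) = -170*1/226 + (-5 + (4 + 0))²*(-1/268) = -85/113 + (-5 + 4)²*(-1/268) = -85/113 + (-1)²*(-1/268) = -85/113 + 1*(-1/268) = -85/113 - 1/268 = -22893/30284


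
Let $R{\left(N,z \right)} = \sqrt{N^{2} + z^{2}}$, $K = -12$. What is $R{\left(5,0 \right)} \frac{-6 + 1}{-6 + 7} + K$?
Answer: $-37$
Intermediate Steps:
$R{\left(5,0 \right)} \frac{-6 + 1}{-6 + 7} + K = \sqrt{5^{2} + 0^{2}} \frac{-6 + 1}{-6 + 7} - 12 = \sqrt{25 + 0} \left(- \frac{5}{1}\right) - 12 = \sqrt{25} \left(\left(-5\right) 1\right) - 12 = 5 \left(-5\right) - 12 = -25 - 12 = -37$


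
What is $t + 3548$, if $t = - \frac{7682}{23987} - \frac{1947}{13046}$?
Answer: $\frac{100922212385}{28448582} \approx 3547.5$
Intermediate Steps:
$t = - \frac{13356551}{28448582}$ ($t = \left(-7682\right) \frac{1}{23987} - \frac{177}{1186} = - \frac{7682}{23987} - \frac{177}{1186} = - \frac{13356551}{28448582} \approx -0.4695$)
$t + 3548 = - \frac{13356551}{28448582} + 3548 = \frac{100922212385}{28448582}$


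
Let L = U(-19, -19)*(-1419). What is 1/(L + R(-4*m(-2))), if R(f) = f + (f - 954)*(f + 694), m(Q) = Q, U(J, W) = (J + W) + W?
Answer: -1/583201 ≈ -1.7147e-6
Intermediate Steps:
U(J, W) = J + 2*W
L = 80883 (L = (-19 + 2*(-19))*(-1419) = (-19 - 38)*(-1419) = -57*(-1419) = 80883)
R(f) = f + (-954 + f)*(694 + f)
1/(L + R(-4*m(-2))) = 1/(80883 + (-662076 + (-4*(-2))**2 - (-1036)*(-2))) = 1/(80883 + (-662076 + 8**2 - 259*8)) = 1/(80883 + (-662076 + 64 - 2072)) = 1/(80883 - 664084) = 1/(-583201) = -1/583201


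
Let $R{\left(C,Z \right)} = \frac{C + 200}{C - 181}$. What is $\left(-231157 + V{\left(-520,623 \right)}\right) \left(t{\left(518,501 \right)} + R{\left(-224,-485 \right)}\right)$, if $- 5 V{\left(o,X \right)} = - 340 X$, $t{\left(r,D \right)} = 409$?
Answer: $- \frac{1158412871}{15} \approx -7.7228 \cdot 10^{7}$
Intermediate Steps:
$V{\left(o,X \right)} = 68 X$ ($V{\left(o,X \right)} = - \frac{\left(-340\right) X}{5} = 68 X$)
$R{\left(C,Z \right)} = \frac{200 + C}{-181 + C}$
$\left(-231157 + V{\left(-520,623 \right)}\right) \left(t{\left(518,501 \right)} + R{\left(-224,-485 \right)}\right) = \left(-231157 + 68 \cdot 623\right) \left(409 + \frac{200 - 224}{-181 - 224}\right) = \left(-231157 + 42364\right) \left(409 + \frac{1}{-405} \left(-24\right)\right) = - 188793 \left(409 - - \frac{8}{135}\right) = - 188793 \left(409 + \frac{8}{135}\right) = \left(-188793\right) \frac{55223}{135} = - \frac{1158412871}{15}$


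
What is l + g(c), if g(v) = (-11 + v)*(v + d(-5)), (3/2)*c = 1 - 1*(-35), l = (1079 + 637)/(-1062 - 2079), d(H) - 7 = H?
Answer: 353314/1047 ≈ 337.45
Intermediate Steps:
d(H) = 7 + H
l = -572/1047 (l = 1716/(-3141) = 1716*(-1/3141) = -572/1047 ≈ -0.54632)
c = 24 (c = 2*(1 - 1*(-35))/3 = 2*(1 + 35)/3 = (⅔)*36 = 24)
g(v) = (-11 + v)*(2 + v) (g(v) = (-11 + v)*(v + (7 - 5)) = (-11 + v)*(v + 2) = (-11 + v)*(2 + v))
l + g(c) = -572/1047 + (-22 + 24² - 9*24) = -572/1047 + (-22 + 576 - 216) = -572/1047 + 338 = 353314/1047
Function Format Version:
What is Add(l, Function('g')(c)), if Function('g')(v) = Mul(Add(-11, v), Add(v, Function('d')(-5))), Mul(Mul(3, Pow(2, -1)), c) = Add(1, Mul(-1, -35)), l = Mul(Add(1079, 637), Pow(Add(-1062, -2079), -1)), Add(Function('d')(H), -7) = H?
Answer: Rational(353314, 1047) ≈ 337.45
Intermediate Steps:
Function('d')(H) = Add(7, H)
l = Rational(-572, 1047) (l = Mul(1716, Pow(-3141, -1)) = Mul(1716, Rational(-1, 3141)) = Rational(-572, 1047) ≈ -0.54632)
c = 24 (c = Mul(Rational(2, 3), Add(1, Mul(-1, -35))) = Mul(Rational(2, 3), Add(1, 35)) = Mul(Rational(2, 3), 36) = 24)
Function('g')(v) = Mul(Add(-11, v), Add(2, v)) (Function('g')(v) = Mul(Add(-11, v), Add(v, Add(7, -5))) = Mul(Add(-11, v), Add(v, 2)) = Mul(Add(-11, v), Add(2, v)))
Add(l, Function('g')(c)) = Add(Rational(-572, 1047), Add(-22, Pow(24, 2), Mul(-9, 24))) = Add(Rational(-572, 1047), Add(-22, 576, -216)) = Add(Rational(-572, 1047), 338) = Rational(353314, 1047)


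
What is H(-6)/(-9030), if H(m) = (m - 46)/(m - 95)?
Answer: -26/456015 ≈ -5.7016e-5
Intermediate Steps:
H(m) = (-46 + m)/(-95 + m)
H(-6)/(-9030) = ((-46 - 6)/(-95 - 6))/(-9030) = (-52/(-101))*(-1/9030) = -1/101*(-52)*(-1/9030) = (52/101)*(-1/9030) = -26/456015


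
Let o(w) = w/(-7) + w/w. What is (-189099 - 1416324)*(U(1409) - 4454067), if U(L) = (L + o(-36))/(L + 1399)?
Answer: 600655506885737/84 ≈ 7.1507e+12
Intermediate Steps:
o(w) = 1 - w/7 (o(w) = w*(-1/7) + 1 = -w/7 + 1 = 1 - w/7)
U(L) = (43/7 + L)/(1399 + L) (U(L) = (L + (1 - 1/7*(-36)))/(L + 1399) = (L + (1 + 36/7))/(1399 + L) = (L + 43/7)/(1399 + L) = (43/7 + L)/(1399 + L))
(-189099 - 1416324)*(U(1409) - 4454067) = (-189099 - 1416324)*((43/7 + 1409)/(1399 + 1409) - 4454067) = -1605423*((9906/7)/2808 - 4454067) = -1605423*((1/2808)*(9906/7) - 4454067) = -1605423*(127/252 - 4454067) = -1605423*(-1122424757/252) = 600655506885737/84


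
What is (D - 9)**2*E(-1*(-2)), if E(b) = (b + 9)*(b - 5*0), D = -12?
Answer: 9702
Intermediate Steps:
E(b) = b*(9 + b) (E(b) = (9 + b)*(b + 0) = (9 + b)*b = b*(9 + b))
(D - 9)**2*E(-1*(-2)) = (-12 - 9)**2*((-1*(-2))*(9 - 1*(-2))) = (-21)**2*(2*(9 + 2)) = 441*(2*11) = 441*22 = 9702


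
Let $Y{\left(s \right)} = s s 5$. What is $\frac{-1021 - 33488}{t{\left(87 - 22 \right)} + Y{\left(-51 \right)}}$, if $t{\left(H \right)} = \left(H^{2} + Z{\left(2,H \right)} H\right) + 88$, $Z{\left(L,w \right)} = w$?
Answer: $- \frac{11503}{7181} \approx -1.6019$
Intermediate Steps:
$t{\left(H \right)} = 88 + 2 H^{2}$ ($t{\left(H \right)} = \left(H^{2} + H H\right) + 88 = \left(H^{2} + H^{2}\right) + 88 = 2 H^{2} + 88 = 88 + 2 H^{2}$)
$Y{\left(s \right)} = 5 s^{2}$ ($Y{\left(s \right)} = s^{2} \cdot 5 = 5 s^{2}$)
$\frac{-1021 - 33488}{t{\left(87 - 22 \right)} + Y{\left(-51 \right)}} = \frac{-1021 - 33488}{\left(88 + 2 \left(87 - 22\right)^{2}\right) + 5 \left(-51\right)^{2}} = - \frac{34509}{\left(88 + 2 \cdot 65^{2}\right) + 5 \cdot 2601} = - \frac{34509}{\left(88 + 2 \cdot 4225\right) + 13005} = - \frac{34509}{\left(88 + 8450\right) + 13005} = - \frac{34509}{8538 + 13005} = - \frac{34509}{21543} = \left(-34509\right) \frac{1}{21543} = - \frac{11503}{7181}$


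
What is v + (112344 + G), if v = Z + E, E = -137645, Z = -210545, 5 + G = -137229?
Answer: -373080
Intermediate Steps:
G = -137234 (G = -5 - 137229 = -137234)
v = -348190 (v = -210545 - 137645 = -348190)
v + (112344 + G) = -348190 + (112344 - 137234) = -348190 - 24890 = -373080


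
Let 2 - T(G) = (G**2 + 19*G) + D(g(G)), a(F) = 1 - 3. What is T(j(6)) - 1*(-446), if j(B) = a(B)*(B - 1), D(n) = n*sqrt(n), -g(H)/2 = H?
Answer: 538 - 40*sqrt(5) ≈ 448.56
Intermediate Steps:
a(F) = -2
g(H) = -2*H
D(n) = n**(3/2)
j(B) = 2 - 2*B (j(B) = -2*(B - 1) = -2*(-1 + B) = 2 - 2*B)
T(G) = 2 - G**2 - 19*G - 2*sqrt(2)*(-G)**(3/2) (T(G) = 2 - ((G**2 + 19*G) + (-2*G)**(3/2)) = 2 - ((G**2 + 19*G) + 2*sqrt(2)*(-G)**(3/2)) = 2 - (G**2 + 19*G + 2*sqrt(2)*(-G)**(3/2)) = 2 + (-G**2 - 19*G - 2*sqrt(2)*(-G)**(3/2)) = 2 - G**2 - 19*G - 2*sqrt(2)*(-G)**(3/2))
T(j(6)) - 1*(-446) = (2 - (2 - 2*6)**2 - 19*(2 - 2*6) - 2*sqrt(2)*(-(2 - 2*6))**(3/2)) - 1*(-446) = (2 - (2 - 12)**2 - 19*(2 - 12) - 2*sqrt(2)*(-(2 - 12))**(3/2)) + 446 = (2 - 1*(-10)**2 - 19*(-10) - 2*sqrt(2)*(-1*(-10))**(3/2)) + 446 = (2 - 1*100 + 190 - 2*sqrt(2)*10**(3/2)) + 446 = (2 - 100 + 190 - 2*sqrt(2)*10*sqrt(10)) + 446 = (2 - 100 + 190 - 40*sqrt(5)) + 446 = (92 - 40*sqrt(5)) + 446 = 538 - 40*sqrt(5)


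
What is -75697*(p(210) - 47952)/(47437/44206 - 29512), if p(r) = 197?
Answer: -31960144369682/260912007 ≈ -1.2249e+5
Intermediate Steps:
-75697*(p(210) - 47952)/(47437/44206 - 29512) = -75697*(197 - 47952)/(47437/44206 - 29512) = -75697*(-47755/(47437*(1/44206) - 29512)) = -75697*(-47755/(47437/44206 - 29512)) = -75697/((-1304560035/44206*(-1/47755))) = -75697/260912007/422211506 = -75697*422211506/260912007 = -31960144369682/260912007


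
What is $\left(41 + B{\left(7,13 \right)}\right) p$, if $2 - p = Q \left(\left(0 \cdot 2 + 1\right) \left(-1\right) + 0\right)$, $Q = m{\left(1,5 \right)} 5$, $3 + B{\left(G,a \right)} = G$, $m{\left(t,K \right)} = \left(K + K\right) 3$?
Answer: $6840$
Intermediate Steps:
$m{\left(t,K \right)} = 6 K$ ($m{\left(t,K \right)} = 2 K 3 = 6 K$)
$B{\left(G,a \right)} = -3 + G$
$Q = 150$ ($Q = 6 \cdot 5 \cdot 5 = 30 \cdot 5 = 150$)
$p = 152$ ($p = 2 - 150 \left(\left(0 \cdot 2 + 1\right) \left(-1\right) + 0\right) = 2 - 150 \left(\left(0 + 1\right) \left(-1\right) + 0\right) = 2 - 150 \left(1 \left(-1\right) + 0\right) = 2 - 150 \left(-1 + 0\right) = 2 - 150 \left(-1\right) = 2 - -150 = 2 + 150 = 152$)
$\left(41 + B{\left(7,13 \right)}\right) p = \left(41 + \left(-3 + 7\right)\right) 152 = \left(41 + 4\right) 152 = 45 \cdot 152 = 6840$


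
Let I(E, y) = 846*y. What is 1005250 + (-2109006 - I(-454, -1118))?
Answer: -157928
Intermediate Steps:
1005250 + (-2109006 - I(-454, -1118)) = 1005250 + (-2109006 - 846*(-1118)) = 1005250 + (-2109006 - 1*(-945828)) = 1005250 + (-2109006 + 945828) = 1005250 - 1163178 = -157928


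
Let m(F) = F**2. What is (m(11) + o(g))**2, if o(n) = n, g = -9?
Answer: 12544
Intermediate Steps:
(m(11) + o(g))**2 = (11**2 - 9)**2 = (121 - 9)**2 = 112**2 = 12544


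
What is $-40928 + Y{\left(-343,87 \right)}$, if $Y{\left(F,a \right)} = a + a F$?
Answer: $-70682$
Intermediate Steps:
$Y{\left(F,a \right)} = a + F a$
$-40928 + Y{\left(-343,87 \right)} = -40928 + 87 \left(1 - 343\right) = -40928 + 87 \left(-342\right) = -40928 - 29754 = -70682$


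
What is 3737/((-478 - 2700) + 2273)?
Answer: -3737/905 ≈ -4.1293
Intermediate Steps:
3737/((-478 - 2700) + 2273) = 3737/(-3178 + 2273) = 3737/(-905) = 3737*(-1/905) = -3737/905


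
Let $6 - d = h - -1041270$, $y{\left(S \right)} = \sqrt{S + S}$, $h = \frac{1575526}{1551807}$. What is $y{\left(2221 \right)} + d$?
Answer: $- \frac{1615842339574}{1551807} + \sqrt{4442} \approx -1.0412 \cdot 10^{6}$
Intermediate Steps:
$h = \frac{1575526}{1551807}$ ($h = 1575526 \cdot \frac{1}{1551807} = \frac{1575526}{1551807} \approx 1.0153$)
$y{\left(S \right)} = \sqrt{2} \sqrt{S}$ ($y{\left(S \right)} = \sqrt{2 S} = \sqrt{2} \sqrt{S}$)
$d = - \frac{1615842339574}{1551807}$ ($d = 6 - \left(\frac{1575526}{1551807} - -1041270\right) = 6 - \left(\frac{1575526}{1551807} + 1041270\right) = 6 - \frac{1615851650416}{1551807} = - \frac{1615842339574}{1551807} \approx -1.0413 \cdot 10^{6}$)
$y{\left(2221 \right)} + d = \sqrt{2} \sqrt{2221} - \frac{1615842339574}{1551807} = \sqrt{4442} - \frac{1615842339574}{1551807} = - \frac{1615842339574}{1551807} + \sqrt{4442}$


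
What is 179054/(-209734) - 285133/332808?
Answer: -8528049161/4985796648 ≈ -1.7105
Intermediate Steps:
179054/(-209734) - 285133/332808 = 179054*(-1/209734) - 285133*1/332808 = -89527/104867 - 285133/332808 = -8528049161/4985796648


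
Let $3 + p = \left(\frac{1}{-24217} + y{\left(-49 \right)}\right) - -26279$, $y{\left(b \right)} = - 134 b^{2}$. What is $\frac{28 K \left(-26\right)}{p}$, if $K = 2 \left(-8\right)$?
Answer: $- \frac{21698432}{550392799} \approx -0.039424$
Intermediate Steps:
$K = -16$
$p = - \frac{7155106387}{24217}$ ($p = -3 + \left(\left(\frac{1}{-24217} - 134 \left(-49\right)^{2}\right) - -26279\right) = -3 + \left(\left(- \frac{1}{24217} - 321734\right) + 26279\right) = -3 + \left(- \frac{7791432279}{24217} + 26279\right) = -3 - \frac{7155033736}{24217} = - \frac{7155106387}{24217} \approx -2.9546 \cdot 10^{5}$)
$\frac{28 K \left(-26\right)}{p} = \frac{28 \left(-16\right) \left(-26\right)}{- \frac{7155106387}{24217}} = \left(-448\right) \left(-26\right) \left(- \frac{24217}{7155106387}\right) = 11648 \left(- \frac{24217}{7155106387}\right) = - \frac{21698432}{550392799}$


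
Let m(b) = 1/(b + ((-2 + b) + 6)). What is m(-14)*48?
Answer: -2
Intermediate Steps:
m(b) = 1/(4 + 2*b) (m(b) = 1/(b + (4 + b)) = 1/(4 + 2*b))
m(-14)*48 = (1/(2*(2 - 14)))*48 = ((½)/(-12))*48 = ((½)*(-1/12))*48 = -1/24*48 = -2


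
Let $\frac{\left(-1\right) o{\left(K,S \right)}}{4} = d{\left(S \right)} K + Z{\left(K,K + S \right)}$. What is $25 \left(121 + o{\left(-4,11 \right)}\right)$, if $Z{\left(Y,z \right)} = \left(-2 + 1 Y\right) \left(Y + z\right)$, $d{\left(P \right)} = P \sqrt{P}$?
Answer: $4825 + 4400 \sqrt{11} \approx 19418.0$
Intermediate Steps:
$d{\left(P \right)} = P^{\frac{3}{2}}$
$Z{\left(Y,z \right)} = \left(-2 + Y\right) \left(Y + z\right)$
$o{\left(K,S \right)} = - 4 K^{2} + 8 S + 16 K - 4 K S^{\frac{3}{2}} - 4 K \left(K + S\right)$ ($o{\left(K,S \right)} = - 4 \left(S^{\frac{3}{2}} K + \left(K^{2} - 2 K - 2 \left(K + S\right) + K \left(K + S\right)\right)\right) = - 4 \left(K S^{\frac{3}{2}} + \left(K^{2} - 2 K - \left(2 K + 2 S\right) + K \left(K + S\right)\right)\right) = - 4 \left(K S^{\frac{3}{2}} + \left(K^{2} - 4 K - 2 S + K \left(K + S\right)\right)\right) = - 4 \left(K^{2} - 4 K - 2 S + K S^{\frac{3}{2}} + K \left(K + S\right)\right) = - 4 K^{2} + 8 S + 16 K - 4 K S^{\frac{3}{2}} - 4 K \left(K + S\right)$)
$25 \left(121 + o{\left(-4,11 \right)}\right) = 25 \left(121 - \left(-24 + 64 - 176 \sqrt{11} - 16 \left(-4 + 11\right)\right)\right) = 25 \left(121 - \left(40 - 112 - 176 \sqrt{11}\right)\right) = 25 \left(121 + \left(-64 + 88 - 64 + 176 \sqrt{11} + 112\right)\right) = 25 \left(121 + \left(72 + 176 \sqrt{11}\right)\right) = 25 \left(193 + 176 \sqrt{11}\right) = 4825 + 4400 \sqrt{11}$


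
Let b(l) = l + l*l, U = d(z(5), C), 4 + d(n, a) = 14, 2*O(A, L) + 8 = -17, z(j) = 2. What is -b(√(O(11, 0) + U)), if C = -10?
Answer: 5/2 - I*√10/2 ≈ 2.5 - 1.5811*I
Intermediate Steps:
O(A, L) = -25/2 (O(A, L) = -4 + (½)*(-17) = -4 - 17/2 = -25/2)
d(n, a) = 10 (d(n, a) = -4 + 14 = 10)
U = 10
b(l) = l + l²
-b(√(O(11, 0) + U)) = -√(-25/2 + 10)*(1 + √(-25/2 + 10)) = -√(-5/2)*(1 + √(-5/2)) = -I*√10/2*(1 + I*√10/2) = -I*√10*(1 + I*√10/2)/2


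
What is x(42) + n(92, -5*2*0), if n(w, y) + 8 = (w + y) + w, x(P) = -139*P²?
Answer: -245020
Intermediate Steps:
n(w, y) = -8 + y + 2*w (n(w, y) = -8 + ((w + y) + w) = -8 + (y + 2*w) = -8 + y + 2*w)
x(42) + n(92, -5*2*0) = -139*42² + (-8 - 5*2*0 + 2*92) = -139*1764 + (-8 - 10*0 + 184) = -245196 + (-8 + 0 + 184) = -245196 + 176 = -245020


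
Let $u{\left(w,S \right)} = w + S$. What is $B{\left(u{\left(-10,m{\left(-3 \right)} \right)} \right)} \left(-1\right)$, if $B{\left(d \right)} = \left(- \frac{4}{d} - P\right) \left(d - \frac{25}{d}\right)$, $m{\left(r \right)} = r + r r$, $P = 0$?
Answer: $- \frac{9}{4} \approx -2.25$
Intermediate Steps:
$m{\left(r \right)} = r + r^{2}$
$u{\left(w,S \right)} = S + w$
$B{\left(d \right)} = - \frac{4 \left(d - \frac{25}{d}\right)}{d}$ ($B{\left(d \right)} = \left(- \frac{4}{d} - 0\right) \left(d - \frac{25}{d}\right) = \left(- \frac{4}{d} + 0\right) \left(d - \frac{25}{d}\right) = - \frac{4}{d} \left(d - \frac{25}{d}\right) = - \frac{4 \left(d - \frac{25}{d}\right)}{d}$)
$B{\left(u{\left(-10,m{\left(-3 \right)} \right)} \right)} \left(-1\right) = \left(-4 + \frac{100}{\left(- 3 \left(1 - 3\right) - 10\right)^{2}}\right) \left(-1\right) = \left(-4 + \frac{100}{\left(\left(-3\right) \left(-2\right) - 10\right)^{2}}\right) \left(-1\right) = \left(-4 + \frac{100}{\left(6 - 10\right)^{2}}\right) \left(-1\right) = \left(-4 + \frac{100}{16}\right) \left(-1\right) = \left(-4 + 100 \cdot \frac{1}{16}\right) \left(-1\right) = \left(-4 + \frac{25}{4}\right) \left(-1\right) = \frac{9}{4} \left(-1\right) = - \frac{9}{4}$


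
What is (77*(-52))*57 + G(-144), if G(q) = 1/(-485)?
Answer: -110690581/485 ≈ -2.2823e+5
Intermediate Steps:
G(q) = -1/485
(77*(-52))*57 + G(-144) = (77*(-52))*57 - 1/485 = -4004*57 - 1/485 = -228228 - 1/485 = -110690581/485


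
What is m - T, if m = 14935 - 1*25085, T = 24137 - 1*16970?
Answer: -17317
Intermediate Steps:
T = 7167 (T = 24137 - 16970 = 7167)
m = -10150 (m = 14935 - 25085 = -10150)
m - T = -10150 - 1*7167 = -10150 - 7167 = -17317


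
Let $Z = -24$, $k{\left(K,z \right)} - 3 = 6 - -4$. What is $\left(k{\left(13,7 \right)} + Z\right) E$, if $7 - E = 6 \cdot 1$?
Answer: $-11$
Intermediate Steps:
$E = 1$ ($E = 7 - 6 \cdot 1 = 7 - 6 = 1$)
$k{\left(K,z \right)} = 13$ ($k{\left(K,z \right)} = 3 + \left(6 - -4\right) = 3 + \left(6 + 4\right) = 3 + 10 = 13$)
$\left(k{\left(13,7 \right)} + Z\right) E = \left(13 - 24\right) 1 = \left(-11\right) 1 = -11$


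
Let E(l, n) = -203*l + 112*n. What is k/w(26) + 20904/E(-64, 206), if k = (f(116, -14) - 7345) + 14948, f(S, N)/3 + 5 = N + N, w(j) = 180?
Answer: 8574593/202860 ≈ 42.269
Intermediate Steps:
f(S, N) = -15 + 6*N (f(S, N) = -15 + 3*(N + N) = -15 + 3*(2*N) = -15 + 6*N)
k = 7504 (k = ((-15 + 6*(-14)) - 7345) + 14948 = ((-15 - 84) - 7345) + 14948 = (-99 - 7345) + 14948 = -7444 + 14948 = 7504)
k/w(26) + 20904/E(-64, 206) = 7504/180 + 20904/(-203*(-64) + 112*206) = 7504*(1/180) + 20904/(12992 + 23072) = 1876/45 + 20904/36064 = 1876/45 + 20904*(1/36064) = 1876/45 + 2613/4508 = 8574593/202860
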